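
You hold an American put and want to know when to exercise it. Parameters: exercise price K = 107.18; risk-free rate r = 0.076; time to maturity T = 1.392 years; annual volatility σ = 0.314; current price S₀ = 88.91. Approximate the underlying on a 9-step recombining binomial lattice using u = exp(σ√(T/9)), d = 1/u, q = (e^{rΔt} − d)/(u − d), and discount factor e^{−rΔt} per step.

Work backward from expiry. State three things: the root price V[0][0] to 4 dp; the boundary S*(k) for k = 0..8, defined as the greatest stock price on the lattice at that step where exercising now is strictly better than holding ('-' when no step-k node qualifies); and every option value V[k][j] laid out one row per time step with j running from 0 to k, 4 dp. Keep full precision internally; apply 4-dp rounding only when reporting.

params: Δt=0.15467 u=1.13144 d=0.88383 q=0.51692 e^(-rΔt)=0.98831
t_9 payoffs: 77.9199 69.7227 59.2290 45.7955 28.5985 6.5839 0.0000 0.0000 0.0000 0.0000
t_8: node(8,0) S=33.1060 payoff=74.0740 vs cont=72.8216 → 74.0740 [stop]  node(8,1) S=42.3806 payoff=64.7994 vs cont=63.5469 → 64.7994 [stop]  node(8,2) S=54.2536 payoff=52.9264 vs cont=51.6739 → 52.9264 [stop]  node(8,3) S=69.4528 payoff=37.7272 vs cont=36.4748 → 37.7272 [stop]  node(8,4) S=88.9100 payoff=18.2700 vs cont=17.0175 → 18.2700 [stop]  node(8,5) S=113.8182 payoff=0.0000 vs cont=3.1434 → 3.1434 [wait]  node(8,6) S=145.7045 payoff=0.0000 vs cont=0.0000 → 0.0000 [wait]  node(8,7) S=186.5237 payoff=0.0000 vs cont=0.0000 → 0.0000 [wait]  node(8,8) S=238.7784 payoff=0.0000 vs cont=0.0000 → 0.0000 [wait]  ⇒ S*(8)=88.9100
t_7: node(7,0) S=37.4573 payoff=69.7227 vs cont=68.4702 → 69.7227 [stop]  node(7,1) S=47.9510 payoff=59.2290 vs cont=57.9765 → 59.2290 [stop]  node(7,2) S=61.3845 payoff=45.7955 vs cont=44.5430 → 45.7955 [stop]  node(7,3) S=78.5815 payoff=28.5985 vs cont=27.3461 → 28.5985 [stop]  node(7,4) S=100.5961 payoff=6.5839 vs cont=10.3286 → 10.3286 [wait]  node(7,5) S=128.7782 payoff=0.0000 vs cont=1.5008 → 1.5008 [wait]  node(7,6) S=164.8555 payoff=0.0000 vs cont=0.0000 → 0.0000 [wait]  node(7,7) S=211.0399 payoff=0.0000 vs cont=0.0000 → 0.0000 [wait]  ⇒ S*(7)=78.5815
t_6: node(6,0) S=42.3806 payoff=64.7994 vs cont=63.5469 → 64.7994 [stop]  node(6,1) S=54.2536 payoff=52.9264 vs cont=51.6739 → 52.9264 [stop]  node(6,2) S=69.4528 payoff=37.7272 vs cont=36.4748 → 37.7272 [stop]  node(6,3) S=88.9100 payoff=18.2700 vs cont=18.9306 → 18.9306 [wait]  node(6,4) S=113.8182 payoff=0.0000 vs cont=5.6979 → 5.6979 [wait]  node(6,5) S=145.7045 payoff=0.0000 vs cont=0.7165 → 0.7165 [wait]  node(6,6) S=186.5237 payoff=0.0000 vs cont=0.0000 → 0.0000 [wait]  ⇒ S*(6)=69.4528
t_5: node(5,0) S=47.9510 payoff=59.2290 vs cont=57.9765 → 59.2290 [stop]  node(5,1) S=61.3845 payoff=45.7955 vs cont=44.5430 → 45.7955 [stop]  node(5,2) S=78.5815 payoff=28.5985 vs cont=27.6836 → 28.5985 [stop]  node(5,3) S=100.5961 payoff=6.5839 vs cont=11.9491 → 11.9491 [wait]  node(5,4) S=128.7782 payoff=0.0000 vs cont=3.0864 → 3.0864 [wait]  node(5,5) S=164.8555 payoff=0.0000 vs cont=0.3421 → 0.3421 [wait]  ⇒ S*(5)=78.5815
t_4: node(4,0) S=54.2536 payoff=52.9264 vs cont=51.6739 → 52.9264 [stop]  node(4,1) S=69.4528 payoff=37.7272 vs cont=36.4748 → 37.7272 [stop]  node(4,2) S=88.9100 payoff=18.2700 vs cont=19.7585 → 19.7585 [wait]  node(4,3) S=113.8182 payoff=0.0000 vs cont=7.2817 → 7.2817 [wait]  node(4,4) S=145.7045 payoff=0.0000 vs cont=1.6483 → 1.6483 [wait]  ⇒ S*(4)=69.4528
t_3: node(3,0) S=61.3845 payoff=45.7955 vs cont=44.5430 → 45.7955 [stop]  node(3,1) S=78.5815 payoff=28.5985 vs cont=28.1065 → 28.5985 [stop]  node(3,2) S=100.5961 payoff=6.5839 vs cont=13.1535 → 13.1535 [wait]  node(3,3) S=128.7782 payoff=0.0000 vs cont=4.3186 → 4.3186 [wait]  ⇒ S*(3)=78.5815
t_2: node(2,0) S=69.4528 payoff=37.7272 vs cont=36.4748 → 37.7272 [stop]  node(2,1) S=88.9100 payoff=18.2700 vs cont=20.3738 → 20.3738 [wait]  node(2,2) S=113.8182 payoff=0.0000 vs cont=8.4862 → 8.4862 [wait]  ⇒ S*(2)=69.4528
t_1: node(1,0) S=78.5815 payoff=28.5985 vs cont=28.4208 → 28.5985 [stop]  node(1,1) S=100.5961 payoff=6.5839 vs cont=14.0626 → 14.0626 [wait]  ⇒ S*(1)=78.5815
t_0: node(0,0) S=88.9100 payoff=18.2700 vs cont=20.8382 → 20.8382 [wait]  ⇒ S*(0)=-

price = 20.8382
boundary = - 78.5815 69.4528 78.5815 69.4528 78.5815 69.4528 78.5815 88.9100
tree:
20.8382
28.5985 14.0626
37.7272 20.3738 8.4862
45.7955 28.5985 13.1535 4.3186
52.9264 37.7272 19.7585 7.2817 1.6483
59.2290 45.7955 28.5985 11.9491 3.0864 0.3421
64.7994 52.9264 37.7272 18.9306 5.6979 0.7165 0.0000
69.7227 59.2290 45.7955 28.5985 10.3286 1.5008 0.0000 0.0000
74.0740 64.7994 52.9264 37.7272 18.2700 3.1434 0.0000 0.0000 0.0000
77.9199 69.7227 59.2290 45.7955 28.5985 6.5839 0.0000 0.0000 0.0000 0.0000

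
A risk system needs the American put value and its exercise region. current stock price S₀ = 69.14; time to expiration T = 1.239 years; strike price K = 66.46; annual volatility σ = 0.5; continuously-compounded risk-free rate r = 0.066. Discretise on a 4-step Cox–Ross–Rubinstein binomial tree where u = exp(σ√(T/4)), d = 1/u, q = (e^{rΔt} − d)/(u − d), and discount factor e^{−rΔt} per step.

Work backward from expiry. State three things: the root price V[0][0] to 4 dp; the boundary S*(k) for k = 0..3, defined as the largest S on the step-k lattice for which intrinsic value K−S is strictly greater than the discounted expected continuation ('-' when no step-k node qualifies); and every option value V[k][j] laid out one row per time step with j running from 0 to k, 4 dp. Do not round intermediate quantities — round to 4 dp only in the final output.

price = 10.8223
boundary = - - 39.6298 52.3451
tree:
10.8223
17.3707 3.8419
26.8302 7.3639 0.0000
36.4568 14.1149 0.0000 0.0000
43.7449 26.8302 0.0000 0.0000 0.0000

Δt=0.30975, u=1.32085, d=0.75709, q=0.46751, disc=e^(-rΔt)=0.97976
k=4 terminal: V=max(K-S,0) → 43.7449 26.8302 0.0000 0.0000 0.0000
k=3: j=0 S=30.0032 intr=36.4568 cont=35.1119 V=36.4568[EX]; j=1 S=52.3451 intr=14.1149 cont=13.9976 V=14.1149[EX]; j=2 S=91.3236 intr=0.0000 cont=0.0000 V=0.0000[hold]; j=3 S=159.3274 intr=0.0000 cont=0.0000 V=0.0000[hold]  S*(3)=52.3451
k=2: j=0 S=39.6298 intr=26.8302 cont=25.4853 V=26.8302[EX]; j=1 S=69.1400 intr=0.0000 cont=7.3639 V=7.3639[hold]; j=2 S=120.6249 intr=0.0000 cont=0.0000 V=0.0000[hold]  S*(2)=39.6298
k=1: j=0 S=52.3451 intr=14.1149 cont=17.3707 V=17.3707[hold]; j=1 S=91.3236 intr=0.0000 cont=3.8419 V=3.8419[hold]  S*(1)=-
k=0: j=0 S=69.1400 intr=0.0000 cont=10.8223 V=10.8223[hold]  S*(0)=-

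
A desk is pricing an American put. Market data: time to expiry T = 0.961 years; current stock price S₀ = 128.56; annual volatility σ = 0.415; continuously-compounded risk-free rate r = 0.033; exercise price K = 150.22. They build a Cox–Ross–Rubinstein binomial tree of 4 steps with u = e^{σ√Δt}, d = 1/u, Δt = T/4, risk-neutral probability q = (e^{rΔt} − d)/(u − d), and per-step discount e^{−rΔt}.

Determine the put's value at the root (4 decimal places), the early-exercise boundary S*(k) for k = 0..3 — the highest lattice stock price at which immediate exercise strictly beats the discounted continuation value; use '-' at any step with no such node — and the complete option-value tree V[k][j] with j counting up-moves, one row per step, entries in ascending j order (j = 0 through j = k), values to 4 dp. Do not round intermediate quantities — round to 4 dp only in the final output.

Δt=0.24025, u=1.22558, d=0.81594, q=0.46875, disc=e^(-rΔt)=0.99210
k=4 terminal: V=max(K-S,0) → 93.2376 64.6300 21.6600 0.0000 0.0000
k=3: j=0 S=69.8364 intr=80.3836 cont=79.1973 V=80.3836[EX]; j=1 S=104.8973 intr=45.3227 cont=44.1364 V=45.3227[EX]; j=2 S=157.5605 intr=0.0000 cont=11.4160 V=11.4160[hold]; j=3 S=236.6628 intr=0.0000 cont=0.0000 V=0.0000[hold]  S*(3)=104.8973
k=2: j=0 S=85.5900 intr=64.6300 cont=63.4437 V=64.6300[EX]; j=1 S=128.5600 intr=21.6600 cont=29.1964 V=29.1964[hold]; j=2 S=193.1028 intr=0.0000 cont=6.0168 V=6.0168[hold]  S*(2)=85.5900
k=1: j=0 S=104.8973 intr=45.3227 cont=47.6412 V=47.6412[hold]; j=1 S=157.5605 intr=0.0000 cont=18.1862 V=18.1862[hold]  S*(1)=-
k=0: j=0 S=128.5600 intr=21.6600 cont=33.5669 V=33.5669[hold]  S*(0)=-

price = 33.5669
boundary = - - 85.5900 104.8973
tree:
33.5669
47.6412 18.1862
64.6300 29.1964 6.0168
80.3836 45.3227 11.4160 0.0000
93.2376 64.6300 21.6600 0.0000 0.0000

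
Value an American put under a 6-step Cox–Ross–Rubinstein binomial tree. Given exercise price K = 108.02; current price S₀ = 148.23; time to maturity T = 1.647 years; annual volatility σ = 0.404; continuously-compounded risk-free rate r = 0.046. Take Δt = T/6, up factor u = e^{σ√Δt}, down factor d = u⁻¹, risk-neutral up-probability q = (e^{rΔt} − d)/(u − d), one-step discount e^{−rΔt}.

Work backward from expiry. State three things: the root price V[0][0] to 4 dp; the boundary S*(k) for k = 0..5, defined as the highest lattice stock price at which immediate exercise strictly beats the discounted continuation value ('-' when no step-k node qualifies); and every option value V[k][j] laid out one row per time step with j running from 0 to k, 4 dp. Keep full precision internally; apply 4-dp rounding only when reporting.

params: Δt=0.27450 u=1.23574 d=0.80923 q=0.47707 e^(-rΔt)=0.98745
t_6 payoffs: 66.3923 44.4528 10.9501 0.0000 0.0000 0.0000 0.0000
t_5: node(5,0) S=51.4408 payoff=56.5792 vs cont=55.2238 → 56.5792 [stop]  node(5,1) S=78.5523 payoff=29.4677 vs cont=28.1123 → 29.4677 [stop]  node(5,2) S=119.9528 payoff=0.0000 vs cont=5.6542 → 5.6542 [wait]  node(5,3) S=183.1731 payoff=0.0000 vs cont=0.0000 → 0.0000 [wait]  node(5,4) S=279.7133 payoff=0.0000 vs cont=0.0000 → 0.0000 [wait]  node(5,5) S=427.1344 payoff=0.0000 vs cont=0.0000 → 0.0000 [wait]  ⇒ S*(5)=78.5523
t_4: node(4,0) S=63.5672 payoff=44.4528 vs cont=43.0974 → 44.4528 [stop]  node(4,1) S=97.0699 payoff=10.9501 vs cont=17.8797 → 17.8797 [wait]  node(4,2) S=148.2300 payoff=0.0000 vs cont=2.9196 → 2.9196 [wait]  node(4,3) S=226.3536 payoff=0.0000 vs cont=0.0000 → 0.0000 [wait]  node(4,4) S=345.6518 payoff=0.0000 vs cont=0.0000 → 0.0000 [wait]  ⇒ S*(4)=63.5672
t_3: node(3,0) S=78.5523 payoff=29.4677 vs cont=31.3767 → 31.3767 [wait]  node(3,1) S=119.9528 payoff=0.0000 vs cont=10.6079 → 10.6079 [wait]  node(3,2) S=183.1731 payoff=0.0000 vs cont=1.5076 → 1.5076 [wait]  node(3,3) S=279.7133 payoff=0.0000 vs cont=0.0000 → 0.0000 [wait]  ⇒ S*(3)=-
t_2: node(2,0) S=97.0699 payoff=10.9501 vs cont=21.1991 → 21.1991 [wait]  node(2,1) S=148.2300 payoff=0.0000 vs cont=6.1877 → 6.1877 [wait]  node(2,2) S=226.3536 payoff=0.0000 vs cont=0.7785 → 0.7785 [wait]  ⇒ S*(2)=-
t_1: node(1,0) S=119.9528 payoff=0.0000 vs cont=13.8614 → 13.8614 [wait]  node(1,1) S=183.1731 payoff=0.0000 vs cont=3.5619 → 3.5619 [wait]  ⇒ S*(1)=-
t_0: node(0,0) S=148.2300 payoff=0.0000 vs cont=8.8355 → 8.8355 [wait]  ⇒ S*(0)=-

price = 8.8355
boundary = - - - - 63.5672 78.5523
tree:
8.8355
13.8614 3.5619
21.1991 6.1877 0.7785
31.3767 10.6079 1.5076 0.0000
44.4528 17.8797 2.9196 0.0000 0.0000
56.5792 29.4677 5.6542 0.0000 0.0000 0.0000
66.3923 44.4528 10.9501 0.0000 0.0000 0.0000 0.0000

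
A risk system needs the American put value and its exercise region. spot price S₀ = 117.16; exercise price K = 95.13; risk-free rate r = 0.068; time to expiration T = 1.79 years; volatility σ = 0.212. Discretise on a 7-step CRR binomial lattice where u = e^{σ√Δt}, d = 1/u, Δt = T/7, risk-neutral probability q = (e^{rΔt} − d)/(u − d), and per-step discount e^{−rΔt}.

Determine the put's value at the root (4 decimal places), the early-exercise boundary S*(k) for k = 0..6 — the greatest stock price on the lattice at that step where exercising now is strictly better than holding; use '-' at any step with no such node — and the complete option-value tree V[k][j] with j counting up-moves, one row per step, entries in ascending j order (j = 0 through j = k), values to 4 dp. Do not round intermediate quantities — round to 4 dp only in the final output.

Δt=0.25571, u=1.11316, d=0.89834, q=0.55488, disc=e^(-rΔt)=0.98276
k=7 terminal: V=max(K-S,0) → 39.8114 26.5831 10.1916 0.0000 0.0000 0.0000 0.0000 0.0000
k=6: j=0 S=61.5785 intr=33.5515 cont=31.9116 V=33.5515[EX]; j=1 S=76.3038 intr=18.8262 cont=17.1864 V=18.8262[EX]; j=2 S=94.5502 intr=0.5798 cont=4.4583 V=4.4583[hold]; j=3 S=117.1600 intr=0.0000 cont=0.0000 V=0.0000[hold]; j=4 S=145.1764 intr=0.0000 cont=0.0000 V=0.0000[hold]; j=5 S=179.8924 intr=0.0000 cont=0.0000 V=0.0000[hold]; j=6 S=222.9100 intr=0.0000 cont=0.0000 V=0.0000[hold]  S*(6)=76.3038
k=5: j=0 S=68.5469 intr=26.5831 cont=24.9433 V=26.5831[EX]; j=1 S=84.9384 intr=10.1916 cont=10.6667 V=10.6667[hold]; j=2 S=105.2497 intr=0.0000 cont=1.9503 V=1.9503[hold]; j=3 S=130.4181 intr=0.0000 cont=0.0000 V=0.0000[hold]; j=4 S=161.6049 intr=0.0000 cont=0.0000 V=0.0000[hold]; j=5 S=200.2494 intr=0.0000 cont=0.0000 V=0.0000[hold]  S*(5)=68.5469
k=4: j=0 S=76.3038 intr=18.8262 cont=17.4455 V=18.8262[EX]; j=1 S=94.5502 intr=0.5798 cont=5.7297 V=5.7297[hold]; j=2 S=117.1600 intr=0.0000 cont=0.8531 V=0.8531[hold]; j=3 S=145.1764 intr=0.0000 cont=0.0000 V=0.0000[hold]; j=4 S=179.8924 intr=0.0000 cont=0.0000 V=0.0000[hold]  S*(4)=76.3038
k=3: j=0 S=84.9384 intr=10.1916 cont=11.3600 V=11.3600[hold]; j=1 S=105.2497 intr=0.0000 cont=2.9717 V=2.9717[hold]; j=2 S=130.4181 intr=0.0000 cont=0.3732 V=0.3732[hold]; j=3 S=161.6049 intr=0.0000 cont=0.0000 V=0.0000[hold]  S*(3)=-
k=2: j=0 S=94.5502 intr=0.5798 cont=6.5899 V=6.5899[hold]; j=1 S=117.1600 intr=0.0000 cont=1.5035 V=1.5035[hold]; j=2 S=145.1764 intr=0.0000 cont=0.1633 V=0.1633[hold]  S*(2)=-
k=1: j=0 S=105.2497 intr=0.0000 cont=3.7026 V=3.7026[hold]; j=1 S=130.4181 intr=0.0000 cont=0.7467 V=0.7467[hold]  S*(1)=-
k=0: j=0 S=117.1600 intr=0.0000 cont=2.0269 V=2.0269[hold]  S*(0)=-

price = 2.0269
boundary = - - - - 76.3038 68.5469 76.3038
tree:
2.0269
3.7026 0.7467
6.5899 1.5035 0.1633
11.3600 2.9717 0.3732 0.0000
18.8262 5.7297 0.8531 0.0000 0.0000
26.5831 10.6667 1.9503 0.0000 0.0000 0.0000
33.5515 18.8262 4.4583 0.0000 0.0000 0.0000 0.0000
39.8114 26.5831 10.1916 0.0000 0.0000 0.0000 0.0000 0.0000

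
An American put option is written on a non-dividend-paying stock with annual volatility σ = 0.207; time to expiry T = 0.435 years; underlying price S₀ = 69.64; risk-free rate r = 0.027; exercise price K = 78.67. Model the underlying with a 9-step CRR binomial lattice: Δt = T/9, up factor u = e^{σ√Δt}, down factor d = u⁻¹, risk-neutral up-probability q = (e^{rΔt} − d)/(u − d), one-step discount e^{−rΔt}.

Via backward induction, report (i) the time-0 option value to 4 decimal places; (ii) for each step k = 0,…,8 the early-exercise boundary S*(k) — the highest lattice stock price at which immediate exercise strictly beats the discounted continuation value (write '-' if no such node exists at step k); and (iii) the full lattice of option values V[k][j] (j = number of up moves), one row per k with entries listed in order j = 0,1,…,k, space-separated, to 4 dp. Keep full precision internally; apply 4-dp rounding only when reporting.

params: Δt=0.04833 u=1.04656 d=0.95551 q=0.50297 e^(-rΔt)=0.99870
t_9 payoffs: 32.4339 28.0281 23.2026 17.9172 12.1282 5.7876 0.0000 0.0000 0.0000 0.0000
t_8: node(8,0) S=48.3889 payoff=30.2811 vs cont=30.1785 → 30.2811 [stop]  node(8,1) S=52.9998 payoff=25.6702 vs cont=25.5676 → 25.6702 [stop]  node(8,2) S=58.0500 payoff=20.6200 vs cont=20.5174 → 20.6200 [stop]  node(8,3) S=63.5815 payoff=15.0885 vs cont=14.9859 → 15.0885 [stop]  node(8,4) S=69.6400 payoff=9.0300 vs cont=8.9274 → 9.0300 [stop]  node(8,5) S=76.2758 payoff=2.3942 vs cont=2.8729 → 2.8729 [wait]  node(8,6) S=83.5440 payoff=0.0000 vs cont=0.0000 → 0.0000 [wait]  node(8,7) S=91.5047 payoff=0.0000 vs cont=0.0000 → 0.0000 [wait]  node(8,8) S=100.2240 payoff=0.0000 vs cont=0.0000 → 0.0000 [wait]  ⇒ S*(8)=69.6400
t_7: node(7,0) S=50.6419 payoff=28.0281 vs cont=27.9255 → 28.0281 [stop]  node(7,1) S=55.4674 payoff=23.2026 vs cont=23.1000 → 23.2026 [stop]  node(7,2) S=60.7528 payoff=17.9172 vs cont=17.8146 → 17.9172 [stop]  node(7,3) S=66.5418 payoff=12.1282 vs cont=12.0256 → 12.1282 [stop]  node(7,4) S=72.8824 payoff=5.7876 vs cont=5.9254 → 5.9254 [wait]  node(7,5) S=79.8273 payoff=0.0000 vs cont=1.4260 → 1.4260 [wait]  node(7,6) S=87.4338 payoff=0.0000 vs cont=0.0000 → 0.0000 [wait]  node(7,7) S=95.7652 payoff=0.0000 vs cont=0.0000 → 0.0000 [wait]  ⇒ S*(7)=66.5418
t_6: node(6,0) S=52.9998 payoff=25.6702 vs cont=25.5676 → 25.6702 [stop]  node(6,1) S=58.0500 payoff=20.6200 vs cont=20.5174 → 20.6200 [stop]  node(6,2) S=63.5815 payoff=15.0885 vs cont=14.9859 → 15.0885 [stop]  node(6,3) S=69.6400 payoff=9.0300 vs cont=8.9967 → 9.0300 [stop]  node(6,4) S=76.2758 payoff=2.3942 vs cont=3.6576 → 3.6576 [wait]  node(6,5) S=83.5440 payoff=0.0000 vs cont=0.7079 → 0.7079 [wait]  node(6,6) S=91.5047 payoff=0.0000 vs cont=0.0000 → 0.0000 [wait]  ⇒ S*(6)=69.6400
t_5: node(5,0) S=55.4674 payoff=23.2026 vs cont=23.1000 → 23.2026 [stop]  node(5,1) S=60.7528 payoff=17.9172 vs cont=17.8146 → 17.9172 [stop]  node(5,2) S=66.5418 payoff=12.1282 vs cont=12.0256 → 12.1282 [stop]  node(5,3) S=72.8824 payoff=5.7876 vs cont=6.3196 → 6.3196 [wait]  node(5,4) S=79.8273 payoff=0.0000 vs cont=2.1711 → 2.1711 [wait]  node(5,5) S=87.4338 payoff=0.0000 vs cont=0.3514 → 0.3514 [wait]  ⇒ S*(5)=66.5418
t_4: node(4,0) S=58.0500 payoff=20.6200 vs cont=20.5174 → 20.6200 [stop]  node(4,1) S=63.5815 payoff=15.0885 vs cont=14.9859 → 15.0885 [stop]  node(4,2) S=69.6400 payoff=9.0300 vs cont=9.1947 → 9.1947 [wait]  node(4,3) S=76.2758 payoff=2.3942 vs cont=4.2275 → 4.2275 [wait]  node(4,4) S=83.5440 payoff=0.0000 vs cont=1.2542 → 1.2542 [wait]  ⇒ S*(4)=63.5815
t_3: node(3,0) S=60.7528 payoff=17.9172 vs cont=17.8146 → 17.9172 [stop]  node(3,1) S=66.5418 payoff=12.1282 vs cont=12.1083 → 12.1282 [stop]  node(3,2) S=72.8824 payoff=5.7876 vs cont=6.6876 → 6.6876 [wait]  node(3,3) S=79.8273 payoff=0.0000 vs cont=2.7285 → 2.7285 [wait]  ⇒ S*(3)=66.5418
t_2: node(2,0) S=63.5815 payoff=15.0885 vs cont=14.9859 → 15.0885 [stop]  node(2,1) S=69.6400 payoff=9.0300 vs cont=9.3795 → 9.3795 [wait]  node(2,2) S=76.2758 payoff=2.3942 vs cont=4.6902 → 4.6902 [wait]  ⇒ S*(2)=63.5815
t_1: node(1,0) S=66.5418 payoff=12.1282 vs cont=12.2012 → 12.2012 [wait]  node(1,1) S=72.8824 payoff=5.7876 vs cont=7.0118 → 7.0118 [wait]  ⇒ S*(1)=-
t_0: node(0,0) S=69.6400 payoff=9.0300 vs cont=9.5786 → 9.5786 [wait]  ⇒ S*(0)=-

price = 9.5786
boundary = - - 63.5815 66.5418 63.5815 66.5418 69.6400 66.5418 69.6400
tree:
9.5786
12.2012 7.0118
15.0885 9.3795 4.6902
17.9172 12.1282 6.6876 2.7285
20.6200 15.0885 9.1947 4.2275 1.2542
23.2026 17.9172 12.1282 6.3196 2.1711 0.3514
25.6702 20.6200 15.0885 9.0300 3.6576 0.7079 0.0000
28.0281 23.2026 17.9172 12.1282 5.9254 1.4260 0.0000 0.0000
30.2811 25.6702 20.6200 15.0885 9.0300 2.8729 0.0000 0.0000 0.0000
32.4339 28.0281 23.2026 17.9172 12.1282 5.7876 0.0000 0.0000 0.0000 0.0000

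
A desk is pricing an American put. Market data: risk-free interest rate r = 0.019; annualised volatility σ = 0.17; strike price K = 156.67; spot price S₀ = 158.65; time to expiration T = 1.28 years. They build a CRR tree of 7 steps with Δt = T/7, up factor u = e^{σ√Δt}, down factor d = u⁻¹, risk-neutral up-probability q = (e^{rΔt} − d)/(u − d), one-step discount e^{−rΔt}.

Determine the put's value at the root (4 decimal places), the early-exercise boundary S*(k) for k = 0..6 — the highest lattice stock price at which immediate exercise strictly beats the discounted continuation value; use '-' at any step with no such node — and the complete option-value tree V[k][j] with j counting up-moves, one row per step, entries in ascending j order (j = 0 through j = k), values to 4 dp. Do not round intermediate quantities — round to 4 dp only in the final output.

params: Δt=0.18286 u=1.07540 d=0.92988 q=0.50575 e^(-rΔt)=0.99653
t_7 payoffs: 61.2932 46.3677 29.1064 9.1438 0.0000 0.0000 0.0000 0.0000
t_6: node(6,0) S=102.5684 payoff=54.1016 vs cont=53.5582 → 54.1016 [stop]  node(6,1) S=118.6194 payoff=38.0506 vs cont=37.5072 → 38.0506 [stop]  node(6,2) S=137.1823 payoff=19.4877 vs cont=18.9444 → 19.4877 [stop]  node(6,3) S=158.6500 payoff=0.0000 vs cont=4.5037 → 4.5037 [wait]  node(6,4) S=183.4772 payoff=0.0000 vs cont=0.0000 → 0.0000 [wait]  node(6,5) S=212.1897 payoff=0.0000 vs cont=0.0000 → 0.0000 [wait]  node(6,6) S=245.3954 payoff=0.0000 vs cont=0.0000 → 0.0000 [wait]  ⇒ S*(6)=137.1823
t_5: node(5,0) S=110.3023 payoff=46.3677 vs cont=45.8243 → 46.3677 [stop]  node(5,1) S=127.5636 payoff=29.1064 vs cont=28.5630 → 29.1064 [stop]  node(5,2) S=147.5262 payoff=9.1438 vs cont=11.8682 → 11.8682 [wait]  node(5,3) S=170.6126 payoff=0.0000 vs cont=2.2182 → 2.2182 [wait]  node(5,4) S=197.3119 payoff=0.0000 vs cont=0.0000 → 0.0000 [wait]  node(5,5) S=228.1894 payoff=0.0000 vs cont=0.0000 → 0.0000 [wait]  ⇒ S*(5)=127.5636
t_4: node(4,0) S=118.6194 payoff=38.0506 vs cont=37.5072 → 38.0506 [stop]  node(4,1) S=137.1823 payoff=19.4877 vs cont=20.3174 → 20.3174 [wait]  node(4,2) S=158.6500 payoff=0.0000 vs cont=6.9635 → 6.9635 [wait]  node(4,3) S=183.4772 payoff=0.0000 vs cont=1.0925 → 1.0925 [wait]  node(4,4) S=212.1897 payoff=0.0000 vs cont=0.0000 → 0.0000 [wait]  ⇒ S*(4)=118.6194
t_3: node(3,0) S=127.5636 payoff=29.1064 vs cont=28.9812 → 29.1064 [stop]  node(3,1) S=147.5262 payoff=9.1438 vs cont=13.5166 → 13.5166 [wait]  node(3,2) S=170.6126 payoff=0.0000 vs cont=3.9804 → 3.9804 [wait]  node(3,3) S=197.3119 payoff=0.0000 vs cont=0.5381 → 0.5381 [wait]  ⇒ S*(3)=127.5636
t_2: node(2,0) S=137.1823 payoff=19.4877 vs cont=21.1482 → 21.1482 [wait]  node(2,1) S=158.6500 payoff=0.0000 vs cont=8.6635 → 8.6635 [wait]  node(2,2) S=183.4772 payoff=0.0000 vs cont=2.2317 → 2.2317 [wait]  ⇒ S*(2)=-
t_1: node(1,0) S=147.5262 payoff=9.1438 vs cont=14.7826 → 14.7826 [wait]  node(1,1) S=170.6126 payoff=0.0000 vs cont=5.3918 → 5.3918 [wait]  ⇒ S*(1)=-
t_0: node(0,0) S=158.6500 payoff=0.0000 vs cont=9.9984 → 9.9984 [wait]  ⇒ S*(0)=-

price = 9.9984
boundary = - - - 127.5636 118.6194 127.5636 137.1823
tree:
9.9984
14.7826 5.3918
21.1482 8.6635 2.2317
29.1064 13.5166 3.9804 0.5381
38.0506 20.3174 6.9635 1.0925 0.0000
46.3677 29.1064 11.8682 2.2182 0.0000 0.0000
54.1016 38.0506 19.4877 4.5037 0.0000 0.0000 0.0000
61.2932 46.3677 29.1064 9.1438 0.0000 0.0000 0.0000 0.0000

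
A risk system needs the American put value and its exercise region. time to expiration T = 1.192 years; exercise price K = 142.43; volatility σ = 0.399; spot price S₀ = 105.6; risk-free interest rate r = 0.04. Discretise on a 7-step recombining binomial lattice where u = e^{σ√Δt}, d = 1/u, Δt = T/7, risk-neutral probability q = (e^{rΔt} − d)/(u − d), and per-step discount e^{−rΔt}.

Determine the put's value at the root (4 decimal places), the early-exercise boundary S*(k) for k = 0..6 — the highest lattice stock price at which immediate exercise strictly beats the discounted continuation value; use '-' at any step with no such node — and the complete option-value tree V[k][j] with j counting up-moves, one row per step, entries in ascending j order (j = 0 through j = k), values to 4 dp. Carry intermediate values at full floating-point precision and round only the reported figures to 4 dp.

price = 41.5550
boundary = - - 75.9715 89.5689 75.9715 89.5689 105.6000
tree:
41.5550
53.4365 29.2545
66.4585 40.0678 17.9378
77.9917 52.8611 26.7568 8.6239
87.7741 66.4585 38.4931 14.4029 2.4759
96.0714 77.9917 52.8611 23.4509 4.7901 0.0000
103.1090 87.7741 66.4585 36.8300 9.2674 0.0000 0.0000
109.0783 96.0714 77.9917 52.8611 17.9297 0.0000 0.0000 0.0000

Δt=0.17029, u=1.17898, d=0.84819, q=0.47959, disc=e^(-rΔt)=0.99321
k=7 terminal: V=max(K-S,0) → 109.0783 96.0714 77.9917 52.8611 17.9297 0.0000 0.0000 0.0000
k=6: j=0 S=39.3210 intr=103.1090 cont=102.1422 V=103.1090[EX]; j=1 S=54.6559 intr=87.7741 cont=86.8072 V=87.7741[EX]; j=2 S=75.9715 intr=66.4585 cont=65.4917 V=66.4585[EX]; j=3 S=105.6000 intr=36.8300 cont=35.8631 V=36.8300[EX]; j=4 S=146.7835 intr=0.0000 cont=9.2674 V=9.2674[hold]; j=5 S=204.0283 intr=0.0000 cont=0.0000 V=0.0000[hold]; j=6 S=283.5984 intr=0.0000 cont=0.0000 V=0.0000[hold]  S*(6)=105.6000
k=5: j=0 S=46.3586 intr=96.0714 cont=95.1045 V=96.0714[EX]; j=1 S=64.4383 intr=77.9917 cont=77.0249 V=77.9917[EX]; j=2 S=89.5689 intr=52.8611 cont=51.8942 V=52.8611[EX]; j=3 S=124.5003 intr=17.9297 cont=23.4509 V=23.4509[hold]; j=4 S=173.0549 intr=0.0000 cont=4.7901 V=4.7901[hold]; j=5 S=240.5454 intr=0.0000 cont=0.0000 V=0.0000[hold]  S*(5)=89.5689
k=4: j=0 S=54.6559 intr=87.7741 cont=86.8072 V=87.7741[EX]; j=1 S=75.9715 intr=66.4585 cont=65.4917 V=66.4585[EX]; j=2 S=105.6000 intr=36.8300 cont=38.4931 V=38.4931[hold]; j=3 S=146.7835 intr=0.0000 cont=14.4029 V=14.4029[hold]; j=4 S=204.0283 intr=0.0000 cont=2.4759 V=2.4759[hold]  S*(4)=75.9715
k=3: j=0 S=64.4383 intr=77.9917 cont=77.0249 V=77.9917[EX]; j=1 S=89.5689 intr=52.8611 cont=52.6864 V=52.8611[EX]; j=2 S=124.5003 intr=17.9297 cont=26.7568 V=26.7568[hold]; j=3 S=173.0549 intr=0.0000 cont=8.6239 V=8.6239[hold]  S*(3)=89.5689
k=2: j=0 S=75.9715 intr=66.4585 cont=65.4917 V=66.4585[EX]; j=1 S=105.6000 intr=36.8300 cont=40.0678 V=40.0678[hold]; j=2 S=146.7835 intr=0.0000 cont=17.9378 V=17.9378[hold]  S*(2)=75.9715
k=1: j=0 S=89.5689 intr=52.8611 cont=53.4365 V=53.4365[hold]; j=1 S=124.5003 intr=17.9297 cont=29.2545 V=29.2545[hold]  S*(1)=-
k=0: j=0 S=105.6000 intr=36.8300 cont=41.5550 V=41.5550[hold]  S*(0)=-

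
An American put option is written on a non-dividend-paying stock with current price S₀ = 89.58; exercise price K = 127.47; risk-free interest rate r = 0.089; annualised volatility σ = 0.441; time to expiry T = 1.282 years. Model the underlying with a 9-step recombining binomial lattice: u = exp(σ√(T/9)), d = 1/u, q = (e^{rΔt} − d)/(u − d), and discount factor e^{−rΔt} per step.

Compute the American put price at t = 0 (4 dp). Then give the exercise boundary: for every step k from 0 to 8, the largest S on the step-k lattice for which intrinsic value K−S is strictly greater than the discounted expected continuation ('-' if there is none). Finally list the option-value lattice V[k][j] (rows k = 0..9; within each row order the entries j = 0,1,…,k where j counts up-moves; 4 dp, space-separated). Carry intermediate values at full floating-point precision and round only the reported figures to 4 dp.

price = 39.7699
boundary = - 75.8449 64.2158 75.8449 64.2158 75.8449 89.5800 75.8449 89.5800
tree:
39.7699
51.6251 28.7758
63.2542 39.1370 19.0135
73.1003 51.6251 27.4851 10.9155
81.4366 63.2542 38.4070 17.1214 4.9059
88.4948 73.1003 51.6251 25.9965 8.5659 1.3223
94.4708 81.4366 63.2542 37.8900 14.6096 2.6604 0.0000
99.5305 88.4948 73.1003 51.6251 24.1132 5.3526 0.0000 0.0000
103.8144 94.4708 81.4366 63.2542 37.8900 10.7693 0.0000 0.0000 0.0000
107.4414 99.5305 88.4948 73.1003 51.6251 21.6676 0.0000 0.0000 0.0000 0.0000

params: Δt=0.14244 u=1.18109 d=0.84667 q=0.49664 e^(-rΔt)=0.98740
t_9 payoffs: 107.4414 99.5305 88.4948 73.1003 51.6251 21.6676 0.0000 0.0000 0.0000 0.0000
t_8: node(8,0) S=23.6556 payoff=103.8144 vs cont=102.2086 → 103.8144 [stop]  node(8,1) S=32.9992 payoff=94.4708 vs cont=92.8650 → 94.4708 [stop]  node(8,2) S=46.0334 payoff=81.4366 vs cont=79.8308 → 81.4366 [stop]  node(8,3) S=64.2158 payoff=63.2542 vs cont=61.6484 → 63.2542 [stop]  node(8,4) S=89.5800 payoff=37.8900 vs cont=36.2842 → 37.8900 [stop]  node(8,5) S=124.9626 payoff=2.5074 vs cont=10.7693 → 10.7693 [wait]  node(8,6) S=174.3209 payoff=0.0000 vs cont=0.0000 → 0.0000 [wait]  node(8,7) S=243.1748 payoff=0.0000 vs cont=0.0000 → 0.0000 [wait]  node(8,8) S=339.2249 payoff=0.0000 vs cont=0.0000 → 0.0000 [wait]  ⇒ S*(8)=89.5800
t_7: node(7,0) S=27.9395 payoff=99.5305 vs cont=97.9247 → 99.5305 [stop]  node(7,1) S=38.9752 payoff=88.4948 vs cont=86.8890 → 88.4948 [stop]  node(7,2) S=54.3697 payoff=73.1003 vs cont=71.4944 → 73.1003 [stop]  node(7,3) S=75.8449 payoff=51.6251 vs cont=50.0193 → 51.6251 [stop]  node(7,4) S=105.8024 payoff=21.6676 vs cont=24.1132 → 24.1132 [wait]  node(7,5) S=147.5927 payoff=0.0000 vs cont=5.3526 → 5.3526 [wait]  node(7,6) S=205.8894 payoff=0.0000 vs cont=0.0000 → 0.0000 [wait]  node(7,7) S=287.2124 payoff=0.0000 vs cont=0.0000 → 0.0000 [wait]  ⇒ S*(7)=75.8449
t_6: node(6,0) S=32.9992 payoff=94.4708 vs cont=92.8650 → 94.4708 [stop]  node(6,1) S=46.0334 payoff=81.4366 vs cont=79.8308 → 81.4366 [stop]  node(6,2) S=64.2158 payoff=63.2542 vs cont=61.6484 → 63.2542 [stop]  node(6,3) S=89.5800 payoff=37.8900 vs cont=37.4835 → 37.8900 [stop]  node(6,4) S=124.9626 payoff=2.5074 vs cont=14.6096 → 14.6096 [wait]  node(6,5) S=174.3209 payoff=0.0000 vs cont=2.6604 → 2.6604 [wait]  node(6,6) S=243.1748 payoff=0.0000 vs cont=0.0000 → 0.0000 [wait]  ⇒ S*(6)=89.5800
t_5: node(5,0) S=38.9752 payoff=88.4948 vs cont=86.8890 → 88.4948 [stop]  node(5,1) S=54.3697 payoff=73.1003 vs cont=71.4944 → 73.1003 [stop]  node(5,2) S=75.8449 payoff=51.6251 vs cont=50.0193 → 51.6251 [stop]  node(5,3) S=105.8024 payoff=21.6676 vs cont=25.9965 → 25.9965 [wait]  node(5,4) S=147.5927 payoff=0.0000 vs cont=8.5659 → 8.5659 [wait]  node(5,5) S=205.8894 payoff=0.0000 vs cont=1.3223 → 1.3223 [wait]  ⇒ S*(5)=75.8449
t_4: node(4,0) S=46.0334 payoff=81.4366 vs cont=79.8308 → 81.4366 [stop]  node(4,1) S=64.2158 payoff=63.2542 vs cont=61.6484 → 63.2542 [stop]  node(4,2) S=89.5800 payoff=37.8900 vs cont=38.4070 → 38.4070 [wait]  node(4,3) S=124.9626 payoff=2.5074 vs cont=17.1214 → 17.1214 [wait]  node(4,4) S=174.3209 payoff=0.0000 vs cont=4.9059 → 4.9059 [wait]  ⇒ S*(4)=64.2158
t_3: node(3,0) S=54.3697 payoff=73.1003 vs cont=71.4944 → 73.1003 [stop]  node(3,1) S=75.8449 payoff=51.6251 vs cont=50.2728 → 51.6251 [stop]  node(3,2) S=105.8024 payoff=21.6676 vs cont=27.4851 → 27.4851 [wait]  node(3,3) S=147.5927 payoff=0.0000 vs cont=10.9155 → 10.9155 [wait]  ⇒ S*(3)=75.8449
t_2: node(2,0) S=64.2158 payoff=63.2542 vs cont=61.6484 → 63.2542 [stop]  node(2,1) S=89.5800 payoff=37.8900 vs cont=39.1370 → 39.1370 [wait]  node(2,2) S=124.9626 payoff=2.5074 vs cont=19.0135 → 19.0135 [wait]  ⇒ S*(2)=64.2158
t_1: node(1,0) S=75.8449 payoff=51.6251 vs cont=50.6308 → 51.6251 [stop]  node(1,1) S=105.8024 payoff=21.6676 vs cont=28.7758 → 28.7758 [wait]  ⇒ S*(1)=75.8449
t_0: node(0,0) S=89.5800 payoff=37.8900 vs cont=39.7699 → 39.7699 [wait]  ⇒ S*(0)=-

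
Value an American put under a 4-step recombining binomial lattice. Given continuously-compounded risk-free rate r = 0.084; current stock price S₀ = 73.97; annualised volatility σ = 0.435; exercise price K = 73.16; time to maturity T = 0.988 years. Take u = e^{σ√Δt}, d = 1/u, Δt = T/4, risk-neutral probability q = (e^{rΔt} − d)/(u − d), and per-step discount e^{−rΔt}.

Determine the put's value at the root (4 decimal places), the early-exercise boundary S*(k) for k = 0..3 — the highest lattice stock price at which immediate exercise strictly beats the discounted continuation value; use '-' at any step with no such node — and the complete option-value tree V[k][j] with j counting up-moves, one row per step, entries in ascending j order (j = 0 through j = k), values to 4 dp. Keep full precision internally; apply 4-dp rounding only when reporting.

price = 9.3966
boundary = - - 48.0037 59.5889
tree:
9.3966
15.7155 3.3299
25.1563 6.7224 0.0000
34.4891 13.5711 0.0000 0.0000
42.0075 25.1563 0.0000 0.0000 0.0000

Δt=0.24700, u=1.24134, d=0.80558, q=0.49427, disc=e^(-rΔt)=0.97947
k=4 terminal: V=max(K-S,0) → 42.0075 25.1563 0.0000 0.0000 0.0000
k=3: j=0 S=38.6709 intr=34.4891 cont=32.9869 V=34.4891[EX]; j=1 S=59.5889 intr=13.5711 cont=12.4610 V=13.5711[EX]; j=2 S=91.8219 intr=0.0000 cont=0.0000 V=0.0000[hold]; j=3 S=141.4905 intr=0.0000 cont=0.0000 V=0.0000[hold]  S*(3)=59.5889
k=2: j=0 S=48.0037 intr=25.1563 cont=23.6540 V=25.1563[EX]; j=1 S=73.9700 intr=0.0000 cont=6.7224 V=6.7224[hold]; j=2 S=113.9821 intr=0.0000 cont=0.0000 V=0.0000[hold]  S*(2)=48.0037
k=1: j=0 S=59.5889 intr=13.5711 cont=15.7155 V=15.7155[hold]; j=1 S=91.8219 intr=0.0000 cont=3.3299 V=3.3299[hold]  S*(1)=-
k=0: j=0 S=73.9700 intr=0.0000 cont=9.3966 V=9.3966[hold]  S*(0)=-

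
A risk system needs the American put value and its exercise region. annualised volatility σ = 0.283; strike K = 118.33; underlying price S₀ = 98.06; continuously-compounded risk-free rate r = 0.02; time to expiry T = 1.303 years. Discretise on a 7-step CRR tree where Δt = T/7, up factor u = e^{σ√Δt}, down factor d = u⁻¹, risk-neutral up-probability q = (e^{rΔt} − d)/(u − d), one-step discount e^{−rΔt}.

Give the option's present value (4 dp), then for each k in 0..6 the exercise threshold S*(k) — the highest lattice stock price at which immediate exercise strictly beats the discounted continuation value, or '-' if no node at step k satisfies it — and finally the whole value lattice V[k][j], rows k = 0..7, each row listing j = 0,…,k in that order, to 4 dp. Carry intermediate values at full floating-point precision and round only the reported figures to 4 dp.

params: Δt=0.18614 u=1.12987 d=0.88506 q=0.48475 e^(-rΔt)=0.99628
t_7 payoffs: 76.6137 65.0752 50.3452 31.5409 7.5354 0.0000 0.0000 0.0000
t_6: node(6,0) S=47.1338 payoff=71.1962 vs cont=70.7565 → 71.1962 [stop]  node(6,1) S=60.1707 payoff=58.1593 vs cont=57.7195 → 58.1593 [stop]  node(6,2) S=76.8137 payoff=41.5163 vs cont=41.0766 → 41.5163 [stop]  node(6,3) S=98.0600 payoff=20.2700 vs cont=19.8303 → 20.2700 [stop]  node(6,4) S=125.1829 payoff=0.0000 vs cont=3.8682 → 3.8682 [wait]  node(6,5) S=159.8079 payoff=0.0000 vs cont=0.0000 → 0.0000 [wait]  node(6,6) S=204.0101 payoff=0.0000 vs cont=0.0000 → 0.0000 [wait]  ⇒ S*(6)=98.0600
t_5: node(5,0) S=53.2548 payoff=65.0752 vs cont=64.6355 → 65.0752 [stop]  node(5,1) S=67.9848 payoff=50.3452 vs cont=49.9055 → 50.3452 [stop]  node(5,2) S=86.7891 payoff=31.5409 vs cont=31.1012 → 31.5409 [stop]  node(5,3) S=110.7946 payoff=7.5354 vs cont=12.2735 → 12.2735 [wait]  node(5,4) S=141.4398 payoff=0.0000 vs cont=1.9857 → 1.9857 [wait]  node(5,5) S=180.5614 payoff=0.0000 vs cont=0.0000 → 0.0000 [wait]  ⇒ S*(5)=86.7891
t_4: node(4,0) S=60.1707 payoff=58.1593 vs cont=57.7195 → 58.1593 [stop]  node(4,1) S=76.8137 payoff=41.5163 vs cont=41.0766 → 41.5163 [stop]  node(4,2) S=98.0600 payoff=20.2700 vs cont=22.1185 → 22.1185 [wait]  node(4,3) S=125.1829 payoff=0.0000 vs cont=7.2594 → 7.2594 [wait]  node(4,4) S=159.8079 payoff=0.0000 vs cont=1.0193 → 1.0193 [wait]  ⇒ S*(4)=76.8137
t_3: node(3,0) S=67.9848 payoff=50.3452 vs cont=49.9055 → 50.3452 [stop]  node(3,1) S=86.7891 payoff=31.5409 vs cont=31.9939 → 31.9939 [wait]  node(3,2) S=110.7946 payoff=7.5354 vs cont=14.8601 → 14.8601 [wait]  node(3,3) S=141.4398 payoff=0.0000 vs cont=4.2188 → 4.2188 [wait]  ⇒ S*(3)=67.9848
t_2: node(2,0) S=76.8137 payoff=41.5163 vs cont=41.2954 → 41.5163 [stop]  node(2,1) S=98.0600 payoff=20.2700 vs cont=23.6003 → 23.6003 [wait]  node(2,2) S=125.1829 payoff=0.0000 vs cont=9.6657 → 9.6657 [wait]  ⇒ S*(2)=76.8137
t_1: node(1,0) S=86.7891 payoff=31.5409 vs cont=32.7095 → 32.7095 [wait]  node(1,1) S=110.7946 payoff=7.5354 vs cont=16.7829 → 16.7829 [wait]  ⇒ S*(1)=-
t_0: node(0,0) S=98.0600 payoff=20.2700 vs cont=24.8963 → 24.8963 [wait]  ⇒ S*(0)=-

price = 24.8963
boundary = - - 76.8137 67.9848 76.8137 86.7891 98.0600
tree:
24.8963
32.7095 16.7829
41.5163 23.6003 9.6657
50.3452 31.9939 14.8601 4.2188
58.1593 41.5163 22.1185 7.2594 1.0193
65.0752 50.3452 31.5409 12.2735 1.9857 0.0000
71.1962 58.1593 41.5163 20.2700 3.8682 0.0000 0.0000
76.6137 65.0752 50.3452 31.5409 7.5354 0.0000 0.0000 0.0000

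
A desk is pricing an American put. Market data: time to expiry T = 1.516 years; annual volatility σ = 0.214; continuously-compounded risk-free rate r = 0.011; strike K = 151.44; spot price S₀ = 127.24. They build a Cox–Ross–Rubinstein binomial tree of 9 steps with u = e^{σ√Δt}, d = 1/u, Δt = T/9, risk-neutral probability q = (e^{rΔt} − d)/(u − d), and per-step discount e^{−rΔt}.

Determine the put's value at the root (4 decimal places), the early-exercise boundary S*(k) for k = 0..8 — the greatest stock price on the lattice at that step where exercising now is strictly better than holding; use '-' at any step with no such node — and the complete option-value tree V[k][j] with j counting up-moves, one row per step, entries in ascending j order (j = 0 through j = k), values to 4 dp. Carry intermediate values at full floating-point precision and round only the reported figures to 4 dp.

params: Δt=0.16844 u=1.09180 d=0.91592 q=0.48860 e^(-rΔt)=0.99815
t_9 payoffs: 93.7198 82.6357 69.4231 53.6732 34.8988 12.5191 0.0000 0.0000 0.0000 0.0000
t_8: node(8,0) S=63.0190 payoff=88.4210 vs cont=88.1407 → 88.4210 [stop]  node(8,1) S=75.1207 payoff=76.3193 vs cont=76.0390 → 76.3193 [stop]  node(8,2) S=89.5463 payoff=61.8937 vs cont=61.6134 → 61.8937 [stop]  node(8,3) S=106.7421 payoff=44.6979 vs cont=44.4176 → 44.6979 [stop]  node(8,4) S=127.2400 payoff=24.2000 vs cont=23.9197 → 24.2000 [stop]  node(8,5) S=151.6742 payoff=0.0000 vs cont=6.3904 → 6.3904 [wait]  node(8,6) S=180.8005 payoff=0.0000 vs cont=0.0000 → 0.0000 [wait]  node(8,7) S=215.5201 payoff=0.0000 vs cont=0.0000 → 0.0000 [wait]  node(8,8) S=256.9069 payoff=0.0000 vs cont=0.0000 → 0.0000 [wait]  ⇒ S*(8)=127.2400
t_7: node(7,0) S=68.8043 payoff=82.6357 vs cont=82.3554 → 82.6357 [stop]  node(7,1) S=82.0169 payoff=69.4231 vs cont=69.1427 → 69.4231 [stop]  node(7,2) S=97.7668 payoff=53.6732 vs cont=53.3928 → 53.6732 [stop]  node(7,3) S=116.5412 payoff=34.8988 vs cont=34.6184 → 34.8988 [stop]  node(7,4) S=138.9209 payoff=12.5191 vs cont=15.4695 → 15.4695 [wait]  node(7,5) S=165.5982 payoff=0.0000 vs cont=3.2620 → 3.2620 [wait]  node(7,6) S=197.3985 payoff=0.0000 vs cont=0.0000 → 0.0000 [wait]  node(7,7) S=235.3053 payoff=0.0000 vs cont=0.0000 → 0.0000 [wait]  ⇒ S*(7)=116.5412
t_6: node(6,0) S=75.1207 payoff=76.3193 vs cont=76.0390 → 76.3193 [stop]  node(6,1) S=89.5463 payoff=61.8937 vs cont=61.6134 → 61.8937 [stop]  node(6,2) S=106.7421 payoff=44.6979 vs cont=44.4176 → 44.6979 [stop]  node(6,3) S=127.2400 payoff=24.2000 vs cont=25.3586 → 25.3586 [wait]  node(6,4) S=151.6742 payoff=0.0000 vs cont=9.4873 → 9.4873 [wait]  node(6,5) S=180.8005 payoff=0.0000 vs cont=1.6651 → 1.6651 [wait]  node(6,6) S=215.5201 payoff=0.0000 vs cont=0.0000 → 0.0000 [wait]  ⇒ S*(6)=106.7421
t_5: node(5,0) S=82.0169 payoff=69.4231 vs cont=69.1427 → 69.4231 [stop]  node(5,1) S=97.7668 payoff=53.6732 vs cont=53.3928 → 53.6732 [stop]  node(5,2) S=116.5412 payoff=34.8988 vs cont=35.1835 → 35.1835 [wait]  node(5,3) S=138.9209 payoff=12.5191 vs cont=17.5713 → 17.5713 [wait]  node(5,4) S=165.5982 payoff=0.0000 vs cont=5.6549 → 5.6549 [wait]  node(5,5) S=197.3985 payoff=0.0000 vs cont=0.8499 → 0.8499 [wait]  ⇒ S*(5)=97.7668
t_4: node(4,0) S=89.5463 payoff=61.8937 vs cont=61.6134 → 61.8937 [stop]  node(4,1) S=106.7421 payoff=44.6979 vs cont=44.5564 → 44.6979 [stop]  node(4,2) S=127.2400 payoff=24.2000 vs cont=26.5289 → 26.5289 [wait]  node(4,3) S=151.6742 payoff=0.0000 vs cont=11.7272 → 11.7272 [wait]  node(4,4) S=180.8005 payoff=0.0000 vs cont=3.3011 → 3.3011 [wait]  ⇒ S*(4)=106.7421
t_3: node(3,0) S=97.7668 payoff=53.6732 vs cont=53.3928 → 53.6732 [stop]  node(3,1) S=116.5412 payoff=34.8988 vs cont=35.7542 → 35.7542 [wait]  node(3,2) S=138.9209 payoff=12.5191 vs cont=19.2610 → 19.2610 [wait]  node(3,3) S=165.5982 payoff=0.0000 vs cont=7.5961 → 7.5961 [wait]  ⇒ S*(3)=97.7668
t_2: node(2,0) S=106.7421 payoff=44.6979 vs cont=44.8348 → 44.8348 [wait]  node(2,1) S=127.2400 payoff=24.2000 vs cont=27.6444 → 27.6444 [wait]  node(2,2) S=151.6742 payoff=0.0000 vs cont=13.5364 → 13.5364 [wait]  ⇒ S*(2)=-
t_1: node(1,0) S=116.5412 payoff=34.8988 vs cont=36.3681 → 36.3681 [wait]  node(1,1) S=138.9209 payoff=12.5191 vs cont=20.7128 → 20.7128 [wait]  ⇒ S*(1)=-
t_0: node(0,0) S=127.2400 payoff=24.2000 vs cont=28.6657 → 28.6657 [wait]  ⇒ S*(0)=-

price = 28.6657
boundary = - - - 97.7668 106.7421 97.7668 106.7421 116.5412 127.2400
tree:
28.6657
36.3681 20.7128
44.8348 27.6444 13.5364
53.6732 35.7542 19.2610 7.5961
61.8937 44.6979 26.5289 11.7272 3.3011
69.4231 53.6732 35.1835 17.5713 5.6549 0.8499
76.3193 61.8937 44.6979 25.3586 9.4873 1.6651 0.0000
82.6357 69.4231 53.6732 34.8988 15.4695 3.2620 0.0000 0.0000
88.4210 76.3193 61.8937 44.6979 24.2000 6.3904 0.0000 0.0000 0.0000
93.7198 82.6357 69.4231 53.6732 34.8988 12.5191 0.0000 0.0000 0.0000 0.0000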